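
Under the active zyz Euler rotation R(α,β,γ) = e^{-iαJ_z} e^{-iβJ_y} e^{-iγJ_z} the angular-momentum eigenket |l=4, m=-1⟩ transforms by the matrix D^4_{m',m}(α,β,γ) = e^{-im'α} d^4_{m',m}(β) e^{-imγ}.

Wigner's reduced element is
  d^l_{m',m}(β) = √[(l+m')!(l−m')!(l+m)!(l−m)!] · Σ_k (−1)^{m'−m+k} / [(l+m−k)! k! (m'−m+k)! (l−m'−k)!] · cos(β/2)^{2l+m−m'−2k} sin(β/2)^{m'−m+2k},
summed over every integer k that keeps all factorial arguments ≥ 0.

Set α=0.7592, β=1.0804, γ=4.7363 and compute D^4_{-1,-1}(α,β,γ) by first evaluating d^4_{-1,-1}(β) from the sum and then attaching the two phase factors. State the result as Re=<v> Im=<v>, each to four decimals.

D^4_{-1,-1}(0.7592,1.0804,4.7363) = e^{-i·-1·0.7592}·d^4_{-1,-1}(1.0804)·e^{-i·-1·4.7363}. Compute d first:
With c≡cos(β/2)=0.857606 and s≡sin(β/2)=0.514308, N=[6·120·6·120]^{1/2}=720.000000
k∈{0,1,2,3} keeps every argument non-negative
  k=0: (−1)^0·720.0000/(720)·0.8576^8·0.5143^0 = +0.292619
  k=1: (−1)^1·720.0000/(48)·0.8576^6·0.5143^2 = -1.578568
  k=2: (−1)^2·720.0000/(24)·0.8576^4·0.5143^4 = +1.135439
  k=3: (−1)^3·720.0000/(72)·0.8576^2·0.5143^6 = -0.136117
d^4_{-1,-1}(1.0804) = +0.292619 -1.578568 +1.135439 -0.136117 = -0.286628
D = (+0.725387+0.688341i)·(-0.286628)·(+0.023909-0.999714i) = -0.202213+0.203140i

Re=-0.2022 Im=0.2031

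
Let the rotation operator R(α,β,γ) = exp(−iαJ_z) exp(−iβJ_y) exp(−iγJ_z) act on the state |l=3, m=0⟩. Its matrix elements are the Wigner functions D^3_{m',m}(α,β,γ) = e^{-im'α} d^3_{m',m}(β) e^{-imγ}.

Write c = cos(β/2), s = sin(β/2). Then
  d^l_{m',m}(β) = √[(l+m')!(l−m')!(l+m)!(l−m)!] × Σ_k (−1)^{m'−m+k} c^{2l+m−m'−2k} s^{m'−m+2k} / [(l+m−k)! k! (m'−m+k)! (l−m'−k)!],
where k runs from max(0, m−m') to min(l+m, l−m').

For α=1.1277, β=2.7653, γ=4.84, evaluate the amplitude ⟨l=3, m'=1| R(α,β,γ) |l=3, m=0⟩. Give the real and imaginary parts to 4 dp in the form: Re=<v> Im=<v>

First d^3_{1,0}(β=2.7653), then the phase factors e^{-i(1)α} and e^{-i(0)γ}:
With c≡cos(β/2)=0.187038 and s≡sin(β/2)=0.982353, N=[24·2·6·6]^{1/2}=41.569219
k: max(0,(0)−(1))=0 … min(3+(0),3−(1))=2
  k=0: (−1)^1·41.5692/(12)·0.1870^5·0.9824^1 = -0.000779
  k=1: (−1)^2·41.5692/(4)·0.1870^3·0.9824^3 = +0.064462
  k=2: (−1)^3·41.5692/(12)·0.1870^1·0.9824^5 = -0.592732
d^3_{1,0}(2.7653) = -0.000779 +0.064462 -0.592732 = -0.529048
Attach z-rotation phases: D = e^{-i(1)(1.1277)}·(-0.529048)·e^{-i(0)(4.84)} = -0.226824+0.477957i

Re=-0.2268 Im=0.4780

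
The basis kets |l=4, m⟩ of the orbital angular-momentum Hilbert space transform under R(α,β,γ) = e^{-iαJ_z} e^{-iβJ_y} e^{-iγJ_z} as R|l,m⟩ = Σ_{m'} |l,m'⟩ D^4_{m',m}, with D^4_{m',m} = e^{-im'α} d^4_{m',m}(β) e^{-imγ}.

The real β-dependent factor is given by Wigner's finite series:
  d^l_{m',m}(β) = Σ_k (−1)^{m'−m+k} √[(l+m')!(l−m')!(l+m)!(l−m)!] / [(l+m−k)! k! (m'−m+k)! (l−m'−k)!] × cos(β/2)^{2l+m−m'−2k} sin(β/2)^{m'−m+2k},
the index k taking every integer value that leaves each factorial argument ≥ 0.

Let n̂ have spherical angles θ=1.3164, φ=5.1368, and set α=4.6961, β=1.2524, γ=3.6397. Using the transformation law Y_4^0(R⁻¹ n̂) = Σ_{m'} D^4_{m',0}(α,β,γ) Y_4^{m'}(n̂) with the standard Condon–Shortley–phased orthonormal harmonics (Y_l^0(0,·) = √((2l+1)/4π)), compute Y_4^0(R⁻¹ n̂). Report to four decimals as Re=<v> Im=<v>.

Re=0.2290 Im=0.0000

Need the full column D^4_{m',0} for m'=−4..4 at α=4.6961, β=1.2524, γ=3.6397.
cos(β/2)=0.810260, sin(β/2)=0.586070
d^4_{-4,0}: single k=4 term ⇒ +0.425447;  D = +0.424544-0.027701i
d^4_{-3,0}: k∈[3..4] ⇒ +0.831832 -0.435196 = +0.396636;  D = +0.019375+0.396162i
d^4_{-2,0}: k∈[2..4] ⇒ +0.922079 -1.286431 +0.252387 = -0.111965;  D = +0.111906-0.003647i
d^4_{-1,0}: k∈[1..4] ⇒ +0.600948 -1.886418 +0.986933 -0.086057 = -0.384594;  D = +0.006264+0.384543i
d^4_{0,0}: k∈[0..4] ⇒ +0.185779 -1.555130 +1.830623 -0.425663 +0.013919 = +0.049528;  D = +0.049528+0.000000i
d^4_{1,0}: k∈[0..3] ⇒ -0.600948 +1.886418 -0.986933 +0.086057 = +0.384594;  D = -0.006264+0.384543i
d^4_{2,0}: k∈[0..2] ⇒ +0.922079 -1.286431 +0.252387 = -0.111965;  D = +0.111906+0.003647i
d^4_{3,0}: k∈[0..1] ⇒ -0.831832 +0.435196 = -0.396636;  D = -0.019375+0.396162i
d^4_{4,0}: single k=0 term ⇒ +0.425447;  D = +0.424544+0.027701i
Y_4^{m'}(θ=1.3164,φ=5.1368) and Σ D·Y over m':
  (+0.4245-0.0277i)·(-0.0491-0.3851i)  (+0.0194+0.3962i)·(-0.2730-0.0837i)  (+0.1119-0.0036i)·(+0.1153-0.1309i)  (+0.0063+0.3845i)·(-0.1213-0.2685i)  (+0.0495+0.0000i)·(+0.1312+0.0000i)  (-0.0063+0.3845i)·(+0.1213-0.2685i)  (+0.1119+0.0036i)·(+0.1153+0.1309i)  (-0.0194+0.3962i)·(+0.2730-0.0837i)  (+0.4245+0.0277i)·(-0.0491+0.3851i)
Y_4^0(R⁻¹ n̂) = +0.229004-0.000000i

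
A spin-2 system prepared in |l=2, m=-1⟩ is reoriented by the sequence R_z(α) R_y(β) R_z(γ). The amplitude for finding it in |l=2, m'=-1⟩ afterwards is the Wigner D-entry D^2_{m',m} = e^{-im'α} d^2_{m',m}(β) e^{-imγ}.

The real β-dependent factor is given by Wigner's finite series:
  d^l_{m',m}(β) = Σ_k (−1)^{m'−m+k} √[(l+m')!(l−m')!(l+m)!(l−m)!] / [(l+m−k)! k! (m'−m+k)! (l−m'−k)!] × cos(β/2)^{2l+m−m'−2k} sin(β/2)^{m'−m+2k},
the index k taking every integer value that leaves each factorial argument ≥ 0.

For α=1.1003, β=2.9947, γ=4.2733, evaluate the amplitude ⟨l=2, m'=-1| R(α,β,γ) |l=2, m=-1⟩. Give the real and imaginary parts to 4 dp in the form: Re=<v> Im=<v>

First d^2_{-1,-1}(β=2.9947), then the phase factors e^{-i(-1)α} and e^{-i(-1)γ}:
With c≡cos(β/2)=0.073380 and s≡sin(β/2)=0.997304, N=[1·6·1·6]^{1/2}=6.000000
The bounds max(0,m−m')=0 and min(l+m,l−m')=1 give 2 terms
  k=0: (−1)^0·6.0000/(6)·0.0734^4·0.9973^0 = +0.000029
  k=1: (−1)^1·6.0000/(2)·0.0734^2·0.9973^2 = -0.016067
d^2_{-1,-1}(2.9947) = +0.000029 -0.016067 = -0.016038
Phases: e^{-i·(-1)·1.1003}=+0.453329+0.891343i, e^{-i·(-1)·4.2733}=-0.425115-0.905139i ⇒ D=-0.009849+0.012658i

Re=-0.0098 Im=0.0127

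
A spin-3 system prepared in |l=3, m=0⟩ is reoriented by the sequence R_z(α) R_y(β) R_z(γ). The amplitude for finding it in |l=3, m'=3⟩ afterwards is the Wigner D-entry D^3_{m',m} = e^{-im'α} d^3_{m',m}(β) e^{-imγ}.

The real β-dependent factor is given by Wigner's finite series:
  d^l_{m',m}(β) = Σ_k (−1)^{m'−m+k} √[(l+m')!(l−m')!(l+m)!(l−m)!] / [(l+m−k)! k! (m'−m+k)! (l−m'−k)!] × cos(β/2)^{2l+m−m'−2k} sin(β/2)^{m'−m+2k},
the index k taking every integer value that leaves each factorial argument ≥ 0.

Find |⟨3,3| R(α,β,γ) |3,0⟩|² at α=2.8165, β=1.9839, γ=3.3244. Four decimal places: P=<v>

P=0.1845

Split into d^3_{3,0}(β=1.9839) × two z-phases.
Half-angle: c=0.547059, s=0.837094. N=√(720·1·6·6)=160.996894
The bounds max(0,m−m')=0 and min(l+m,l−m')=0 give 1 term
  k=0: (−1)^3·160.9969/(36)·0.5471^3·0.8371^3 = -0.429477
d^3_{3,0}(1.9839) = -0.429477
|D^3_{3,0}|² = |d^3_{3,0}(β)|² = (-0.429477)² = 0.184450 (the z-rotation phases have unit modulus)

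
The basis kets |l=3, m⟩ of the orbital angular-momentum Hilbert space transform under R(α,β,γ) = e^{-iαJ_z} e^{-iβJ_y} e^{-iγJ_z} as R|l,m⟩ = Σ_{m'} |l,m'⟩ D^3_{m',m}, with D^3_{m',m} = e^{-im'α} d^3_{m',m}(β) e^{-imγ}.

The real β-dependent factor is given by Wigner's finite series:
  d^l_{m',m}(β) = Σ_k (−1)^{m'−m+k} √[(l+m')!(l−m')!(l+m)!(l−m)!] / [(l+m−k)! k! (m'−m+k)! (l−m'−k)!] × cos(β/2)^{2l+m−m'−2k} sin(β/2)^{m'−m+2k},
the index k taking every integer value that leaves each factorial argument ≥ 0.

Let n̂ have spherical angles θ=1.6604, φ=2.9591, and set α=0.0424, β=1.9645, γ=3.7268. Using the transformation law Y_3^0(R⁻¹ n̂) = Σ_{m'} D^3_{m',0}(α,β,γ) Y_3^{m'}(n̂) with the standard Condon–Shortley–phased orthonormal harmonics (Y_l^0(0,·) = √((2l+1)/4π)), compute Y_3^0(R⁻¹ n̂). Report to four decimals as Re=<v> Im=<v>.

Re=-0.2310 Im=0.0000

Need the full column D^3_{m',0} for m'=−3..3 at α=0.0424, β=1.9645, γ=3.7268.
cos(β/2)=0.555153, sin(β/2)=0.831749
d^3_{-3,0}: single k=3 term ⇒ +0.440279;  D = +0.436722+0.055853i
d^3_{-2,0}: k∈[2..3] ⇒ +0.359910 -0.807892 = -0.447982;  D = -0.446373-0.037943i
d^3_{-1,0}: k∈[1..3] ⇒ +0.151930 -1.023116 +0.765532 = -0.105654;  D = -0.105559-0.004478i
d^3_{0,0}: k∈[0..3] ⇒ +0.029273 -0.591393 +1.327503 -0.331095 = +0.434289;  D = +0.434289+0.000000i
d^3_{1,0}: k∈[0..2] ⇒ -0.151930 +1.023116 -0.765532 = +0.105654;  D = +0.105559-0.004478i
d^3_{2,0}: k∈[0..1] ⇒ +0.359910 -0.807892 = -0.447982;  D = -0.446373+0.037943i
d^3_{3,0}: single k=0 term ⇒ -0.440279;  D = -0.436722+0.055853i
Y_3^{m'}(θ=1.6604,φ=2.9591) and Σ D·Y over m':
  (+0.4367+0.0559i)·(-0.3520-0.2146i)  (-0.4464-0.0379i)·(-0.0847-0.0324i)  (-0.1056-0.0045i)·(+0.3039+0.0561i)  (+0.4343+0.0000i)·(+0.0988+0.0000i)  (+0.1056-0.0045i)·(-0.3039+0.0561i)  (-0.4464+0.0379i)·(-0.0847+0.0324i)  (-0.4367+0.0559i)·(+0.3520-0.2146i)
Y_3^0(R⁻¹ n̂) = -0.230985+0.000000i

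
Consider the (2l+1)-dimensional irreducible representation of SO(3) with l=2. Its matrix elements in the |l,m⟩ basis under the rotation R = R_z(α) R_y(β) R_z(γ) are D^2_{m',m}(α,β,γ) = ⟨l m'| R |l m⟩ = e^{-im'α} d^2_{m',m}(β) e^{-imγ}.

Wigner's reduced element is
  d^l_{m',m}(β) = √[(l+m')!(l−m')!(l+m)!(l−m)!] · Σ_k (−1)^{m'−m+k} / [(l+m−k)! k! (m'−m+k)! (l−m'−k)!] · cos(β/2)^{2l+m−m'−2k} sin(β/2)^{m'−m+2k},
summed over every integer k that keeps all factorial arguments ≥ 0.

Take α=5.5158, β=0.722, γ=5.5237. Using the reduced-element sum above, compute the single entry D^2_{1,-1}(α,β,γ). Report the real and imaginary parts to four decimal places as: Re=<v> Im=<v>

D^2_{1,-1}(5.5158,0.722,5.5237) = e^{-i·1·5.5158}·d^2_{1,-1}(0.722)·e^{-i·-1·5.5237}. Compute d first:
Half-angle: c=0.935544, s=0.353210. N=√(6·1·1·6)=6.000000
k∈{0,1} keeps every argument non-negative
  k=0: (−1)^2·6.0000/(2)·0.9355^2·0.3532^2 = +0.327579
  k=1: (−1)^3·6.0000/(6)·0.9355^0·0.3532^4 = -0.015564
d^2_{1,-1}(0.722) = +0.327579 -0.015564 = +0.312014
Attach z-rotation phases: D = e^{-i(1)(5.5158)}·(+0.312014)·e^{-i(-1)(5.5237)} = +0.312005+0.002465i

Re=0.3120 Im=0.0025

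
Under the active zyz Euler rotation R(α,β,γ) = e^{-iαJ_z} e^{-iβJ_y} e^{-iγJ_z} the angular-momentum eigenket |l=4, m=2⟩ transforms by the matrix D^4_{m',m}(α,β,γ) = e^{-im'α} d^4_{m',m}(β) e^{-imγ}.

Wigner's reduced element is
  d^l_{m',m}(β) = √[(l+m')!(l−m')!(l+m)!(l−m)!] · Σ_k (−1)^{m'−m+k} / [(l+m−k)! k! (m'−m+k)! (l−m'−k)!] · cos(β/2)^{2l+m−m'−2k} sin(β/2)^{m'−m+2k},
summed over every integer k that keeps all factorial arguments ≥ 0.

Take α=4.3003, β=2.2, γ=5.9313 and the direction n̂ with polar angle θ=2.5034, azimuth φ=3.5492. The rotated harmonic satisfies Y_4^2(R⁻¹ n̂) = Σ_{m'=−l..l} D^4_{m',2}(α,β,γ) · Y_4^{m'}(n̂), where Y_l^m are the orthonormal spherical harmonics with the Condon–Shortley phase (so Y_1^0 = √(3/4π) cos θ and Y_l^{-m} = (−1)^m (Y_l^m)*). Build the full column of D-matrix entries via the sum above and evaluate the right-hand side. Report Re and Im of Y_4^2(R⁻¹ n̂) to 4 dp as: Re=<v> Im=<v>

Re=0.2499 Im=-0.3154

Need the full column D^4_{m',2} for m'=−4..4 at α=4.3003, β=2.2, γ=5.9313.
cos(β/2)=0.453596, sin(β/2)=0.891207
d^4_{-4,2}: single k=6 term ⇒ +0.545494;  D = +0.319703-0.441989i
d^4_{-3,2}: k∈[5..6] ⇒ +0.588962 -0.757853 = -0.168891;  D = -0.085743-0.145507i
d^4_{-2,2}: k∈[4..6] ⇒ +0.400575 -1.237065 +0.397951 = -0.438539;  D = +0.435364-0.052676i
d^4_{-1,2}: k∈[3..5] ⇒ +0.192220 -1.113033 +0.859324 = -0.061489;  D = -0.017682+0.058892i
d^4_{0,2}: k∈[2..4] ⇒ +0.065629 -0.675589 +0.977986 = +0.368026;  D = +0.280586+0.238148i
d^4_{1,2}: k∈[1..3] ⇒ +0.014938 -0.288330 +0.742022 = +0.468631;  D = -0.420966+0.205919i
d^4_{2,2}: k∈[0..2] ⇒ +0.001792 -0.083015 +0.400575 = +0.319352;  D = -0.013679-0.319059i
d^4_{3,2}: k∈[0..1] ⇒ -0.013174 +0.152570 = +0.139395;  D = +0.130000+0.050309i
d^4_{4,2}: single k=0 term ⇒ +0.036606;  D = -0.025779+0.025989i
Y_4^{m'}(θ=2.5034,φ=3.5492) and Σ D·Y over m':
  (+0.3197-0.4420i)·(-0.0033-0.0556i)  (-0.0857-0.1455i)·(+0.0725-0.1998i)  (+0.4354-0.0527i)·(+0.2862-0.3038i)  (-0.0177+0.0589i)·(+0.3150-0.1360i)  (+0.2806+0.2381i)·(-0.1891+0.0000i)  (-0.4210+0.2059i)·(-0.3150-0.1360i)  (-0.0137-0.3191i)·(+0.2862+0.3038i)  (+0.1300+0.0503i)·(-0.0725-0.1998i)  (-0.0258+0.0260i)·(-0.0033+0.0556i)
Y_4^2(R⁻¹ n̂) = +0.249921-0.315390i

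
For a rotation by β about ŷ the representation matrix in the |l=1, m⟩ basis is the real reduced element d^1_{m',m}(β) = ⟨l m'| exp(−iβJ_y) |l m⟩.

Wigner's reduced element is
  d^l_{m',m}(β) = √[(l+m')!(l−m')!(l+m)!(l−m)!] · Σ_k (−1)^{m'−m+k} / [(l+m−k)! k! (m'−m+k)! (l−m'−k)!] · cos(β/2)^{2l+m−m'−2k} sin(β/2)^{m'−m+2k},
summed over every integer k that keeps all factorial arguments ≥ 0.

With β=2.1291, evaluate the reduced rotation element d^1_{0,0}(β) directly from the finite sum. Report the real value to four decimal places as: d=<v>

d=-0.5297

d^1_{0,0}(β=2.1291) via Wigner's sum:
With c≡cos(β/2)=0.484898 and s≡sin(β/2)=0.874571, N=[1·1·1·1]^{1/2}=1.000000
Admissible k: 0..1 (factorial args all ≥0)
  k=0: (−1)^0·1.0000/(1)·0.4849^2·0.8746^0 = +0.235126
  k=1: (−1)^1·1.0000/(1)·0.4849^0·0.8746^2 = -0.764874
d^1_{0,0}(2.1291) = +0.235126 -0.764874 = -0.529748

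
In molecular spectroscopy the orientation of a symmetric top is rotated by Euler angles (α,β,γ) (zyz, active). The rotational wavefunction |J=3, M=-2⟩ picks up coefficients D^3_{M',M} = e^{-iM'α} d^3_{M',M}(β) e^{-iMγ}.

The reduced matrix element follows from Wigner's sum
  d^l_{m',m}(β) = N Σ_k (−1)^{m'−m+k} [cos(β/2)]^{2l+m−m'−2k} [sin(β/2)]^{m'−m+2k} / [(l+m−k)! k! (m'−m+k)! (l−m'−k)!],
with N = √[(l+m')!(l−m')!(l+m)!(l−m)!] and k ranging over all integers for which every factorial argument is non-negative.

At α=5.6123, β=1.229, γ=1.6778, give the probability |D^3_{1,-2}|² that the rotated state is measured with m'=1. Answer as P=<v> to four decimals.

First d^3_{1,-2}(β=1.229), then the phase factors e^{-i(1)α} and e^{-i(-2)γ}:
c=cos(1.229/2)=0.817062, s=sin(1.229/2)=0.576550; N=√[24·2·1·120]=75.894664
Admissible k: 0..1 (factorial args all ≥0)
  k=0: (−1)^3·75.8947/(12)·0.8171^3·0.5766^3 = -0.661159
  k=1: (−1)^4·75.8947/(24)·0.8171^1·0.5766^5 = +0.164604
d^3_{1,-2}(1.229) = -0.661159 +0.164604 = -0.496555
|D^3_{1,-2}|² = |d^3_{1,-2}(β)|² = (-0.496555)² = 0.246567 (the z-rotation phases have unit modulus)

P=0.2466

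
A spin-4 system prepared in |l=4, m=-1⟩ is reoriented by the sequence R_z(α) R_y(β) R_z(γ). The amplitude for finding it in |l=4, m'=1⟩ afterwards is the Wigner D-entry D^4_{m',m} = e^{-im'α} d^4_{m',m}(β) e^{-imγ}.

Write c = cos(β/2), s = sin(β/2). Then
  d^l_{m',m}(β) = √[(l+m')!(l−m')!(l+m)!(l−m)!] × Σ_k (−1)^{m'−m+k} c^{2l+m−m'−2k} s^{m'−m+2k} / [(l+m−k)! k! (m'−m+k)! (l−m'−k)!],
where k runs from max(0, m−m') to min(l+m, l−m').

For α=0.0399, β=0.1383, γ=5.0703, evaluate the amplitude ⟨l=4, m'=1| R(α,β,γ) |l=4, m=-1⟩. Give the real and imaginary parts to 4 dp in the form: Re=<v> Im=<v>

D^4_{1,-1}(0.0399,0.1383,5.0703) = e^{-i·1·0.0399}·d^4_{1,-1}(0.1383)·e^{-i·-1·5.0703}. Compute d first:
Half-angle: c=0.997610, s=0.069095. N=√(120·6·6·120)=720.000000
Admissible k: 0..3 (factorial args all ≥0)
  k=0: (−1)^2·720.0000/(72)·0.9976^6·0.0691^2 = +0.047061
  k=1: (−1)^3·720.0000/(24)·0.9976^4·0.0691^4 = -0.000677
  k=2: (−1)^4·720.0000/(48)·0.9976^2·0.0691^6 = +0.000002
  k=3: (−1)^5·720.0000/(720)·0.9976^0·0.0691^8 = -0.000000
d^4_{1,-1}(0.1383) = +0.047061 -0.000677 +0.000002 -0.000000 = +0.046385
Attach z-rotation phases: D = e^{-i(1)(0.0399)}·(+0.046385)·e^{-i(-1)(5.0703)} = +0.014504-0.044059i

Re=0.0145 Im=-0.0441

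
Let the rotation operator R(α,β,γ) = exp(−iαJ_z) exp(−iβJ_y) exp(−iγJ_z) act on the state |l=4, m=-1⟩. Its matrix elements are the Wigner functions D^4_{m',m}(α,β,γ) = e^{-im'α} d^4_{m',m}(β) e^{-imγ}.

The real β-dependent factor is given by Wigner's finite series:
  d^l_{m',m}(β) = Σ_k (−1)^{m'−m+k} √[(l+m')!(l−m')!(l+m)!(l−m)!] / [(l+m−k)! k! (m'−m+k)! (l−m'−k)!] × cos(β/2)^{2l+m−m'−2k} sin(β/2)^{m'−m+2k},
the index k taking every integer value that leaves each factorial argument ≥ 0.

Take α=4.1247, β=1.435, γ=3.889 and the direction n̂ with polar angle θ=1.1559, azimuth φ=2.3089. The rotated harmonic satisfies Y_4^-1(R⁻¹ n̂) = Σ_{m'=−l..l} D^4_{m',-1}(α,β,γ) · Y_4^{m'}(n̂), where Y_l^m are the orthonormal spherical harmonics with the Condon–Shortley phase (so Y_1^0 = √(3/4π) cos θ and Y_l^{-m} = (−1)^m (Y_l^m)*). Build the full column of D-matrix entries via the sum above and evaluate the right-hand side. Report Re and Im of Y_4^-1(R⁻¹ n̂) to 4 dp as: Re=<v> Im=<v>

Re=0.2018 Im=-0.0789

Need the full column D^4_{m',-1} for m'=−4..4 at α=4.1247, β=1.435, γ=3.889.
cos(β/2)=0.753452, sin(β/2)=0.657503
d^4_{-4,-1}: single k=3 term ⇒ +0.516494;  D = +0.016810+0.516220i
d^4_{-3,-1}: k∈[2..3] ⇒ +0.627768 -0.796769 = -0.169001;  D = +0.143622+0.089074i
d^4_{-2,-1}: k∈[1..3] ⇒ +0.384523 -1.464122 +0.743311 = -0.336288;  D = -0.305958+0.139568i
d^4_{-1,-1}: k∈[0..3] ⇒ +0.103859 -1.186369 +1.806901 -0.458667 = +0.265724;  D = -0.042261+0.262342i
d^4_{0,-1}: k∈[0..3] ⇒ -0.405323 +1.851984 -1.410333 +0.179001 = +0.215328;  D = -0.157933-0.146367i
d^4_{1,-1}: k∈[0..3] ⇒ +0.790913 -1.806901 +0.688001 -0.034929 = -0.362916;  D = -0.352882+0.084750i
d^4_{2,-1}: k∈[0..2] ⇒ -0.976081 +1.114966 -0.169815 = -0.030930;  D = +0.010664-0.029033i
d^4_{3,-1}: k∈[0..1] ⇒ +0.796769 -0.364056 = +0.432713;  D = -0.255321-0.349358i
d^4_{4,-1}: single k=0 term ⇒ -0.393323;  D = -0.392952+0.017076i
Y_4^{m'}(θ=1.1559,φ=2.3089) and Σ D·Y over m':
  (+0.0168+0.5162i)·(-0.3049-0.0584i)  (+0.1436+0.0891i)·(+0.3094-0.2320i)  (-0.3060+0.1396i)·(-0.0036+0.0383i)  (-0.0423+0.2623i)·(+0.2187+0.2405i)  (-0.1579-0.1464i)·(-0.1006+0.0000i)  (-0.3529+0.0847i)·(-0.2187+0.2405i)  (+0.0107-0.0290i)·(-0.0036-0.0383i)  (-0.2553-0.3494i)·(-0.3094-0.2320i)  (-0.3930+0.0171i)·(-0.3049+0.0584i)
Y_4^-1(R⁻¹ n̂) = +0.201807-0.078941i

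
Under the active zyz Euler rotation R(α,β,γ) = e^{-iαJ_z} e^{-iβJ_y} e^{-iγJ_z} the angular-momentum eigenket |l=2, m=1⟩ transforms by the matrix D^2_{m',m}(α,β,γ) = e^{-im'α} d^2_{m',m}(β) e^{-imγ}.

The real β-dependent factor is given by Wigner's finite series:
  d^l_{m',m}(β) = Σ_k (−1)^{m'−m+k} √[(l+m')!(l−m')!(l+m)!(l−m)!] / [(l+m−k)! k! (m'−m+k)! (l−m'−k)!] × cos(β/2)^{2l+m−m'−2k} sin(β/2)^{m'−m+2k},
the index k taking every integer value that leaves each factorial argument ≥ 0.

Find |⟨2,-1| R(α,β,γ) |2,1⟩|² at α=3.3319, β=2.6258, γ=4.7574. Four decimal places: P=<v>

P=0.4784

Split into d^2_{-1,1}(β=2.6258) × two z-phases.
c=cos(2.6258/2)=0.255047, s=sin(2.6258/2)=0.966929; N=√[1·6·6·1]=6.000000
k∈{2,3} keeps every argument non-negative
  k=2: (−1)^0·6.0000/(2)·0.2550^2·0.9669^2 = +0.182453
  k=3: (−1)^1·6.0000/(6)·0.2550^0·0.9669^4 = -0.874133
d^2_{-1,1}(2.6258) = +0.182453 -0.874133 = -0.691681
|D^2_{-1,1}|² = |d^2_{-1,1}(β)|² = (-0.691681)² = 0.478422 (the z-rotation phases have unit modulus)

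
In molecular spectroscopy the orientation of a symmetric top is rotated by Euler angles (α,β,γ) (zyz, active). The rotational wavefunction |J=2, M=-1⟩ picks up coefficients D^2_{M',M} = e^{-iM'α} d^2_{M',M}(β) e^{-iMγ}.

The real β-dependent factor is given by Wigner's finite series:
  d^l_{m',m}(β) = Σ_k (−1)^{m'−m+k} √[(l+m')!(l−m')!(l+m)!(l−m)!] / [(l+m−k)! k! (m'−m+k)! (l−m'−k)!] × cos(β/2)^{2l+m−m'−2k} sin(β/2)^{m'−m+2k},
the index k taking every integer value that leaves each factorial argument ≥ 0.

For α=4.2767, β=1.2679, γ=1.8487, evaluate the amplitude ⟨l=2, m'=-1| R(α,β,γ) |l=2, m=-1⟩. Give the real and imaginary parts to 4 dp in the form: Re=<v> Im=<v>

Re=-0.2586 Im=0.0411

First d^2_{-1,-1}(β=1.2679), then the phase factors e^{-i(-1)α} and e^{-i(-1)γ}:
c=cos(1.2679/2)=0.805694, s=sin(1.2679/2)=0.592332; N=√[1·6·1·6]=6.000000
The bounds max(0,m−m')=0 and min(l+m,l−m')=1 give 2 terms
  k=0: (−1)^0·6.0000/(6)·0.8057^4·0.5923^0 = +0.421387
  k=1: (−1)^1·6.0000/(2)·0.8057^2·0.5923^2 = -0.683269
d^2_{-1,-1}(1.2679) = +0.421387 -0.683269 = -0.261883
Phases: e^{-i·(-1)·4.2767}=-0.422035-0.906579i, e^{-i·(-1)·1.8487}=-0.274340+0.961633i ⇒ D=-0.258629+0.041150i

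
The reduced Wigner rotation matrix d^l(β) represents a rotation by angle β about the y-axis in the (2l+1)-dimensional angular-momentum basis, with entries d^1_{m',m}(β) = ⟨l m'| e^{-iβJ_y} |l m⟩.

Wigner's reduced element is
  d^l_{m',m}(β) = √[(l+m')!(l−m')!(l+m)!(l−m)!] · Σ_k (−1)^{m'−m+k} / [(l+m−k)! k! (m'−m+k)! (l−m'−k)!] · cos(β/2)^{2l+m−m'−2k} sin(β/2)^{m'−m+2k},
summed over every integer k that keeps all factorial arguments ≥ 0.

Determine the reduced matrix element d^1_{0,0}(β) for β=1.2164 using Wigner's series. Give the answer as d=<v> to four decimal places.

d^1_{0,0}(β=1.2164) via Wigner's sum:
With c≡cos(β/2)=0.820678 and s≡sin(β/2)=0.571391, N=[1·1·1·1]^{1/2}=1.000000
k: max(0,(0)−(0))=0 … min(1+(0),1−(0))=1
  k=0: (−1)^0·1.0000/(1)·0.8207^2·0.5714^0 = +0.673512
  k=1: (−1)^1·1.0000/(1)·0.8207^0·0.5714^2 = -0.326488
d^1_{0,0}(1.2164) = +0.673512 -0.326488 = +0.347024

d=0.3470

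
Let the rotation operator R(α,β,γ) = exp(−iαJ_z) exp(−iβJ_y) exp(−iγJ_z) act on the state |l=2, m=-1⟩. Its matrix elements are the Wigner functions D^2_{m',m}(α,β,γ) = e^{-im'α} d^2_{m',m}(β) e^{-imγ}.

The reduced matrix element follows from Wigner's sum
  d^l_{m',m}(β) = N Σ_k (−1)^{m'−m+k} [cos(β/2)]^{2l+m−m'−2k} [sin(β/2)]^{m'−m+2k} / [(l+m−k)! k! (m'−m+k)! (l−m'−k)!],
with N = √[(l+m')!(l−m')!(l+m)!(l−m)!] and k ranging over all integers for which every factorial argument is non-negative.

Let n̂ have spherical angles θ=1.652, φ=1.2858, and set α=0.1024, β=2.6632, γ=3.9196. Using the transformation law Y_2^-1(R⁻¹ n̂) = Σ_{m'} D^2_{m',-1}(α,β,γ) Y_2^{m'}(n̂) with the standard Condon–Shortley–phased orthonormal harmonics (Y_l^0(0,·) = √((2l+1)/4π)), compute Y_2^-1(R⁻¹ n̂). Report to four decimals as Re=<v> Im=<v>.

Re=-0.0827 Im=0.1641

Need the full column D^2_{m',-1} for m'=−2..2 at α=0.1024, β=2.6632, γ=3.9196.
cos(β/2)=0.236922, sin(β/2)=0.971529
d^2_{-2,-1}: single k=1 term ⇒ +0.025841;  D = -0.014333-0.021501i
d^2_{-1,-1}: k∈[0..1] ⇒ +0.003151 -0.158944 = -0.155793;  D = +0.099215+0.120116i
d^2_{0,-1}: k∈[0..1] ⇒ -0.031648 +0.532167 = +0.500519;  D = -0.356526-0.351295i
d^2_{1,-1}: k∈[0..1] ⇒ +0.158944 -0.890887 = -0.731943;  D = +0.571155+0.457736i
d^2_{2,-1}: single k=0 term ⇒ -0.434512;  D = +0.365062+0.235649i
Y_2^{m'}(θ=1.652,φ=1.2858) and Σ D·Y over m':
  (-0.0143-0.0215i)·(-0.3231-0.2071i)  (+0.0992+0.1201i)·(-0.0176+0.0599i)  (-0.3565-0.3513i)·(-0.3092+0.0000i)  (+0.5712+0.4577i)·(+0.0176+0.0599i)  (+0.3651+0.2356i)·(-0.3231+0.2071i)
Y_2^-1(R⁻¹ n̂) = -0.082680+0.164097i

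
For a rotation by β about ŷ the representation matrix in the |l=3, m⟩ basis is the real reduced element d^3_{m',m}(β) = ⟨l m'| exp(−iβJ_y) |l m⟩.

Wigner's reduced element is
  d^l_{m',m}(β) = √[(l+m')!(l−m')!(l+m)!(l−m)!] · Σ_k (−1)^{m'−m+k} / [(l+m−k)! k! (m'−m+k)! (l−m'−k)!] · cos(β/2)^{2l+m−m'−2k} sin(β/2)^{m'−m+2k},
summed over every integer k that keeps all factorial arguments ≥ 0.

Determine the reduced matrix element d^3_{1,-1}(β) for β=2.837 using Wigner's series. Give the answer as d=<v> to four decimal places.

d=0.7599

d^3_{1,-1}(β=2.837) via Wigner's sum:
Half-angle: c=0.151708, s=0.988425. N=√(24·2·2·24)=48.000000
k: max(0,(-1)−(1))=0 … min(3+(-1),3−(1))=2
  k=0: (−1)^2·48.0000/(8)·0.1517^4·0.9884^2 = +0.003105
  k=1: (−1)^3·48.0000/(6)·0.1517^2·0.9884^4 = -0.175745
  k=2: (−1)^4·48.0000/(48)·0.1517^0·0.9884^6 = +0.932531
d^3_{1,-1}(2.837) = +0.003105 -0.175745 +0.932531 = +0.759890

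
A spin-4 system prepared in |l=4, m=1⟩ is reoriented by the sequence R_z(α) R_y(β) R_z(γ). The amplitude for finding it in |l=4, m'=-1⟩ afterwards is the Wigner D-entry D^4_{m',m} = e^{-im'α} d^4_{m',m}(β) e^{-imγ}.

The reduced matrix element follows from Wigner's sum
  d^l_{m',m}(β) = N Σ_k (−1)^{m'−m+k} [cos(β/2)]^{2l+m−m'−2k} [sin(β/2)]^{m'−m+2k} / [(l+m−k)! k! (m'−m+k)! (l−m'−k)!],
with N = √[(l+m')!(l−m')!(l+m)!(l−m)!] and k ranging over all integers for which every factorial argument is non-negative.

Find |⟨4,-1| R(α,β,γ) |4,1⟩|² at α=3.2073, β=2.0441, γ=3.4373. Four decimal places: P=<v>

P=0.0693

First d^4_{-1,1}(β=2.0441), then the phase factors e^{-i(-1)α} and e^{-i(1)γ}:
With c≡cos(β/2)=0.521618 and s≡sin(β/2)=0.853179, N=[6·120·120·6]^{1/2}=720.000000
k: max(0,(1)−(-1))=2 … min(4+(1),4−(-1))=5
  k=2: (−1)^0·720.0000/(72)·0.5216^6·0.8532^2 = +0.146621
  k=3: (−1)^1·720.0000/(24)·0.5216^4·0.8532^4 = -1.176773
  k=4: (−1)^2·720.0000/(48)·0.5216^2·0.8532^6 = +1.574120
  k=5: (−1)^3·720.0000/(720)·0.5216^0·0.8532^8 = -0.280751
d^4_{-1,1}(2.0441) = +0.146621 -1.176773 +1.574120 -0.280751 = +0.263217
|D^4_{-1,1}|² = |d^4_{-1,1}(β)|² = (+0.263217)² = 0.069283 (the z-rotation phases have unit modulus)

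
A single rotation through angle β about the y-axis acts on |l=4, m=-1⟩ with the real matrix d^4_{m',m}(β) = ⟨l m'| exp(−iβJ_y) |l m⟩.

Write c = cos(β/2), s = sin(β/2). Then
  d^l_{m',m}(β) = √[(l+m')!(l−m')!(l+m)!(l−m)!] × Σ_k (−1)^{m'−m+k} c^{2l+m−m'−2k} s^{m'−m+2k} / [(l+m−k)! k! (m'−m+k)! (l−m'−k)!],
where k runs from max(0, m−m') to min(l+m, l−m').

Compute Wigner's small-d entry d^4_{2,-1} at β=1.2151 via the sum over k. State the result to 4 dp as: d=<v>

d=-0.3386

d^4_{2,-1}(β=1.2151) via Wigner's sum:
With c≡cos(β/2)=0.821049 and s≡sin(β/2)=0.570858, N=[720·2·6·120]^{1/2}=1018.233765
Admissible k: 0..2 (factorial args all ≥0)
  k=0: (−1)^3·1018.2338/(72)·0.8210^5·0.5709^3 = -0.981621
  k=1: (−1)^4·1018.2338/(48)·0.8210^3·0.5709^5 = +0.711791
  k=2: (−1)^5·1018.2338/(240)·0.8210^1·0.5709^7 = -0.068818
d^4_{2,-1}(1.2151) = -0.981621 +0.711791 -0.068818 = -0.338648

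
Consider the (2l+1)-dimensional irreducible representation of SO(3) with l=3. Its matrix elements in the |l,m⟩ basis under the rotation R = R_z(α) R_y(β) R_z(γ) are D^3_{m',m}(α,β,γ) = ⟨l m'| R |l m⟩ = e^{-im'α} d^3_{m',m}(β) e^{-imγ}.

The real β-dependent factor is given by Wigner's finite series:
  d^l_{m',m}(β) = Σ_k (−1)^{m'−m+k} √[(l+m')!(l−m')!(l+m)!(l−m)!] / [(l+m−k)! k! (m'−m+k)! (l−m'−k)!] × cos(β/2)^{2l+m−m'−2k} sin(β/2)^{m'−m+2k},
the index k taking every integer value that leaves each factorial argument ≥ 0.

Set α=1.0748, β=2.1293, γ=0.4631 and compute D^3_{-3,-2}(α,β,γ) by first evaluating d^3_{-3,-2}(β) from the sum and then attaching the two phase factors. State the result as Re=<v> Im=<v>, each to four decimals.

Re=-0.0306 Im=-0.0486

D^3_{-3,-2}(1.0748,2.1293,0.4631) = e^{-i·-3·1.0748}·d^3_{-3,-2}(2.1293)·e^{-i·-2·0.4631}. Compute d first:
Half-angle: c=0.484810, s=0.874619. N=√(1·720·1·120)=293.938769
The bounds max(0,m−m')=1 and min(l+m,l−m')=1 give 1 term
  k=1: (−1)^0·293.9388/(120)·0.4848^5·0.8746^1 = +0.057379
d^3_{-3,-2}(2.1293) = +0.057379
Phases: e^{-i·(-3)·1.0748}=-0.996573-0.082713i, e^{-i·(-2)·0.4631}=+0.600876+0.799342i ⇒ D=-0.030566-0.048560i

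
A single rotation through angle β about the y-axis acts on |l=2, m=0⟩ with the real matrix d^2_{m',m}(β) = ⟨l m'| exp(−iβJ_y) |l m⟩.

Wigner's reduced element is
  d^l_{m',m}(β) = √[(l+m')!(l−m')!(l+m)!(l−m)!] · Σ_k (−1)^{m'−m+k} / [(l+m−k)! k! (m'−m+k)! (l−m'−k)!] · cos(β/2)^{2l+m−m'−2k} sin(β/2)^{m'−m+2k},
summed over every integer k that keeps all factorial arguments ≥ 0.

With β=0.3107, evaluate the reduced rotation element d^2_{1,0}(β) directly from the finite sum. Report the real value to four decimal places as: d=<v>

d=-0.3565

d^2_{1,0}(β=0.3107) via Wigner's sum:
With c≡cos(β/2)=0.987957 and s≡sin(β/2)=0.154726, N=[6·1·2·2]^{1/2}=4.898979
k: max(0,(0)−(1))=0 … min(2+(0),2−(1))=1
  k=0: (−1)^1·4.8990/(2)·0.9880^3·0.1547^1 = -0.365471
  k=1: (−1)^2·4.8990/(2)·0.9880^1·0.1547^3 = +0.008964
d^2_{1,0}(0.3107) = -0.365471 +0.008964 = -0.356507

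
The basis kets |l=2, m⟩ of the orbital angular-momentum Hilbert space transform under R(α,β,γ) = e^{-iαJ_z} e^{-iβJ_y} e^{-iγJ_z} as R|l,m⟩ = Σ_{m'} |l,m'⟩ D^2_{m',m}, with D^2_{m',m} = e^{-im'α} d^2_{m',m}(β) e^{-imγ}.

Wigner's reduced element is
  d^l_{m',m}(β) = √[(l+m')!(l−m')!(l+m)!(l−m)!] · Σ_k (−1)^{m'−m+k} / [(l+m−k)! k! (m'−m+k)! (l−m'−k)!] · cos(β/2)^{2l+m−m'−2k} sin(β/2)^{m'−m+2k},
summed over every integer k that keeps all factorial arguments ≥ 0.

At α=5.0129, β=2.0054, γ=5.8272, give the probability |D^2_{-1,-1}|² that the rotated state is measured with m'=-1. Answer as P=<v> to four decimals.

P=0.2843

First d^2_{-1,-1}(β=2.0054), then the phase factors e^{-i(-1)α} and e^{-i(-1)γ}:
Half-angle: c=0.538028, s=0.842927. N=√(1·6·1·6)=6.000000
k∈{0,1} keeps every argument non-negative
  k=0: (−1)^0·6.0000/(6)·0.5380^4·0.8429^0 = +0.083796
  k=1: (−1)^1·6.0000/(2)·0.5380^2·0.8429^2 = -0.617037
d^2_{-1,-1}(2.0054) = +0.083796 -0.617037 = -0.533242
|D^2_{-1,-1}|² = |d^2_{-1,-1}(β)|² = (-0.533242)² = 0.284347 (the z-rotation phases have unit modulus)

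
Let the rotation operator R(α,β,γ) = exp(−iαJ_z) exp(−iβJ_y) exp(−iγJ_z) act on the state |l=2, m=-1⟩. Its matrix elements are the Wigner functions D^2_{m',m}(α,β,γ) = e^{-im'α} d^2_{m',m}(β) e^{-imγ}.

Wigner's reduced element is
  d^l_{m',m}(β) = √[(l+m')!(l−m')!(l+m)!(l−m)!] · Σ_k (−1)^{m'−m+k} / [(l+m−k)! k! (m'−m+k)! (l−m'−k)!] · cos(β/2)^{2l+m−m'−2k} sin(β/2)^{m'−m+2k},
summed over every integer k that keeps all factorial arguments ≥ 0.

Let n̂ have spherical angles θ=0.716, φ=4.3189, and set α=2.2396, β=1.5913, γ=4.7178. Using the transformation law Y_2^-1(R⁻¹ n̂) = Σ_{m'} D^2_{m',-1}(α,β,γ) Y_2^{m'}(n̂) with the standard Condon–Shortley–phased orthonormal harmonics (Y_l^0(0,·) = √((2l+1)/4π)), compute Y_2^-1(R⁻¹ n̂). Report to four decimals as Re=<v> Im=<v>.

Re=0.1494 Im=-0.1927

Need the full column D^2_{m',-1} for m'=−2..2 at α=2.2396, β=1.5913, γ=4.7178.
cos(β/2)=0.699821, sin(β/2)=0.714319
d^2_{-2,-1}: single k=1 term ⇒ +0.489646;  D = -0.476999+0.110569i
d^2_{-1,-1}: k∈[0..1] ⇒ +0.239854 -0.749685 = -0.509831;  D = -0.398279-0.318279i
d^2_{0,-1}: k∈[0..1] ⇒ -0.599691 +0.624796 = +0.025105;  D = +0.000136-0.025104i
d^2_{1,-1}: k∈[0..1] ⇒ +0.749685 -0.260356 = +0.489329;  D = -0.385546+0.301325i
d^2_{2,-1}: single k=0 term ⇒ -0.510144;  D = -0.495691-0.120569i
Y_2^{m'}(θ=0.716,φ=4.3189) and Σ D·Y over m':
  (-0.4770+0.1106i)·(-0.1175-0.1179i)  (-0.3983-0.3183i)·(-0.1467+0.3533i)  (+0.0001-0.0251i)·(+0.2231+0.0000i)  (-0.3855+0.3013i)·(+0.1467+0.3533i)  (-0.4957-0.1206i)·(-0.1175+0.1179i)
Y_2^-1(R⁻¹ n̂) = +0.149409-0.192691i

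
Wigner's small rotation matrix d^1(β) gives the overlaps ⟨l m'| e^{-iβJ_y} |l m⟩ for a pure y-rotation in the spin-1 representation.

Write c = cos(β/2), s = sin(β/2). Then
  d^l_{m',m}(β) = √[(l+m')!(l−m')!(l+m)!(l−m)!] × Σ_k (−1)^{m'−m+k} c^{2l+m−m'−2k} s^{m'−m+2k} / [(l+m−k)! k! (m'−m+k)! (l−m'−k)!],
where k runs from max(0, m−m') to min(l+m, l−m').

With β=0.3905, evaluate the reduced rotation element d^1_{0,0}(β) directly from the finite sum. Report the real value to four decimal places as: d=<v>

d^1_{0,0}(β=0.3905) via Wigner's sum:
c=cos(0.3905/2)=0.980999, s=sin(0.3905/2)=0.194012; N=√[1·1·1·1]=1.000000
k∈{0,1} keeps every argument non-negative
  k=0: (−1)^0·1.0000/(1)·0.9810^2·0.1940^0 = +0.962359
  k=1: (−1)^1·1.0000/(1)·0.9810^0·0.1940^2 = -0.037641
d^1_{0,0}(0.3905) = +0.962359 -0.037641 = +0.924719

d=0.9247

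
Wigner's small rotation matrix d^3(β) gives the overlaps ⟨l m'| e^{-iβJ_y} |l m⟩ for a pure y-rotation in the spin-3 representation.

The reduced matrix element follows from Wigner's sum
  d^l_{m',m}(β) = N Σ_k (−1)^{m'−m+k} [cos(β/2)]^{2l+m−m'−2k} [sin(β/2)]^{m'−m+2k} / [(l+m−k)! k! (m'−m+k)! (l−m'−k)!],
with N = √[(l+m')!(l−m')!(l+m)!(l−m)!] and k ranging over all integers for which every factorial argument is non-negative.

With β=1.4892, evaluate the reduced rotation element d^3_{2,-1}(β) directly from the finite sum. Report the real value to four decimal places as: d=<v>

d^3_{2,-1}(β=1.4892) via Wigner's sum:
With c≡cos(β/2)=0.735359 and s≡sin(β/2)=0.677678, N=[120·1·2·24]^{1/2}=75.894664
k∈{0,1} keeps every argument non-negative
  k=0: (−1)^3·75.8947/(12)·0.7354^3·0.6777^3 = -0.782705
  k=1: (−1)^4·75.8947/(24)·0.7354^1·0.6777^5 = +0.332365
d^3_{2,-1}(1.4892) = -0.782705 +0.332365 = -0.450340

d=-0.4503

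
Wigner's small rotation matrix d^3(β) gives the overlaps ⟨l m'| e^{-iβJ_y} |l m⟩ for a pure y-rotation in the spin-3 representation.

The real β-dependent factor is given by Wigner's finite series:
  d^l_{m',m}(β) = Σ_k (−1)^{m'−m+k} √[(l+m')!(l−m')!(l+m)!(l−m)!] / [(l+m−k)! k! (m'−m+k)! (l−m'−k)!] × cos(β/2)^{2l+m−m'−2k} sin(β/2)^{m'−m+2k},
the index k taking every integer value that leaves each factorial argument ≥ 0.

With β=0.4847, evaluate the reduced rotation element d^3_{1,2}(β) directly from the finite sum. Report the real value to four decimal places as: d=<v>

d^3_{1,2}(β=0.4847) via Wigner's sum:
c=cos(0.4847/2)=0.970777, s=sin(0.4847/2)=0.239985; N=√[24·2·120·1]=75.894664
k∈{1,2} keeps every argument non-negative
  k=1: (−1)^0·75.8947/(24)·0.9708^5·0.2400^1 = +0.654305
  k=2: (−1)^1·75.8947/(12)·0.9708^3·0.2400^3 = -0.079972
d^3_{1,2}(0.4847) = +0.654305 -0.079972 = +0.574333

d=0.5743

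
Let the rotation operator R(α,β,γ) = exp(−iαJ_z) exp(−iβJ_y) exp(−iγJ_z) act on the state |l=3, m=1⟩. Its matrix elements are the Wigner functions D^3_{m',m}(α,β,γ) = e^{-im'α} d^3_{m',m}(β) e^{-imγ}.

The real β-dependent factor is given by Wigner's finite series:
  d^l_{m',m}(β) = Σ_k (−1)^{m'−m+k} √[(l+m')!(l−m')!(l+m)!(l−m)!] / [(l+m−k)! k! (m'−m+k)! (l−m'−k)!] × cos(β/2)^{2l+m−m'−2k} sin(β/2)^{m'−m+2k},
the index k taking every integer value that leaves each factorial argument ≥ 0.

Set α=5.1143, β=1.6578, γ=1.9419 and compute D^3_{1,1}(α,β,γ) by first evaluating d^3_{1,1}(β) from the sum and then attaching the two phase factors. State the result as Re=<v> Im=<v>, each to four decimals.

Re=-0.0015 Im=0.0014

Split into d^3_{1,1}(β=1.6578) × two z-phases.
With c≡cos(β/2)=0.675687 and s≡sin(β/2)=0.737189, N=[24·2·24·2]^{1/2}=48.000000
k: max(0,(1)−(1))=0 … min(3+(1),3−(1))=2
  k=0: (−1)^0·48.0000/(48)·0.6757^6·0.7372^0 = +0.095164
  k=1: (−1)^1·48.0000/(6)·0.6757^4·0.7372^2 = -0.906212
  k=2: (−1)^2·48.0000/(8)·0.6757^2·0.7372^4 = +0.809015
d^3_{1,1}(1.6578) = +0.095164 -0.906212 +0.809015 = -0.002032
Attach z-rotation phases: D = e^{-i(1)(5.1143)}·(-0.002032)·e^{-i(1)(1.9419)} = -0.001454+0.001419i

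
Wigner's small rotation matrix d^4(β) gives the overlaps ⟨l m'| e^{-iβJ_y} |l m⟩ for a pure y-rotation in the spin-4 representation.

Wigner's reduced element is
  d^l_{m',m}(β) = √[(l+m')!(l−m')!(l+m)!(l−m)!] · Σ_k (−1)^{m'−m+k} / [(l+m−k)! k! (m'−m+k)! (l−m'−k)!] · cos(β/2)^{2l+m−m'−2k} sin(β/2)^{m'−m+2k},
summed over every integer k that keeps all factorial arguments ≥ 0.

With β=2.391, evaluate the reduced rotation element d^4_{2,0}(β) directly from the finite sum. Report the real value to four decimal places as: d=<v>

d=0.5045

d^4_{2,0}(β=2.391) via Wigner's sum:
Half-angle: c=0.366548, s=0.930399. N=√(720·2·24·24)=910.735966
The bounds max(0,m−m')=0 and min(l+m,l−m')=2 give 3 terms
  k=0: (−1)^2·910.7360/(96)·0.3665^6·0.9304^2 = +0.019918
  k=1: (−1)^3·910.7360/(36)·0.3665^4·0.9304^4 = -0.342209
  k=2: (−1)^4·910.7360/(96)·0.3665^2·0.9304^6 = +0.826797
d^4_{2,0}(2.391) = +0.019918 -0.342209 +0.826797 = +0.504506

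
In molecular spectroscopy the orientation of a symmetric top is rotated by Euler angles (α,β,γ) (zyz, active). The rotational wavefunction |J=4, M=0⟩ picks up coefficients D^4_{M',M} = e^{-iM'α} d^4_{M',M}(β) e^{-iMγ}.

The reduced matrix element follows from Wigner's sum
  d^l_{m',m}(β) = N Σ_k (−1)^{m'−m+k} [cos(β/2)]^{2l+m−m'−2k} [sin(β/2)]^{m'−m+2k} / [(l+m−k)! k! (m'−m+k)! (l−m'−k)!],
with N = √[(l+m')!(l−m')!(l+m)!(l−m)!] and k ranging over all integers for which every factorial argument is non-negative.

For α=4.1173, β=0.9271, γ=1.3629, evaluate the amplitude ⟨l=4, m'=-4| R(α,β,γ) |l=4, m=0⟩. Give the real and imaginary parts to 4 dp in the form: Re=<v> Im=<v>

Split into d^4_{-4,0}(β=0.9271) × two z-phases.
With c≡cos(β/2)=0.894471 and s≡sin(β/2)=0.447126, N=[1·40320·24·24]^{1/2}=4819.161753
Admissible k: 4..4 (factorial args all ≥0)
  k=4: (−1)^0·4819.1618/(576)·0.8945^4·0.4471^4 = +0.214060
d^4_{-4,0}(0.9271) = +0.214060
D = (-0.723983-0.689817i)·(+0.214060)·(+1.000000+0.000000i) = -0.154976-0.147662i

Re=-0.1550 Im=-0.1477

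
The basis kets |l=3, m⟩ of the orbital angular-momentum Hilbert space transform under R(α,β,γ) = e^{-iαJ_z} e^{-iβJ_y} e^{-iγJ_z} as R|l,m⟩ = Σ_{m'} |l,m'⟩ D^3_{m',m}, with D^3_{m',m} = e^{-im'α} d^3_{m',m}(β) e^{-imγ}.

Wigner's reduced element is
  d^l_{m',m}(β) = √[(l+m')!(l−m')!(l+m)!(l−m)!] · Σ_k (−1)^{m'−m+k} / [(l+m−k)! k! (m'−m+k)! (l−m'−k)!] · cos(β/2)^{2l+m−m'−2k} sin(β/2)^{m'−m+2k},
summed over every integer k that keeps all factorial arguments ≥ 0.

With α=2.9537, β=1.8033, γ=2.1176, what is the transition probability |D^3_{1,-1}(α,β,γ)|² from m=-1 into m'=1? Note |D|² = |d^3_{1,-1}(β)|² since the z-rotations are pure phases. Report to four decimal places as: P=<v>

First d^3_{1,-1}(β=1.8033), then the phase factors e^{-i(1)α} and e^{-i(-1)γ}:
c=cos(1.8033/2)=0.620317, s=sin(1.8033/2)=0.784351; N=√[24·2·2·24]=48.000000
The bounds max(0,m−m')=0 and min(l+m,l−m')=2 give 3 terms
  k=0: (−1)^2·48.0000/(8)·0.6203^4·0.7844^2 = +0.546546
  k=1: (−1)^3·48.0000/(6)·0.6203^2·0.7844^4 = -1.165091
  k=2: (−1)^4·48.0000/(48)·0.6203^0·0.7844^6 = +0.232844
d^3_{1,-1}(1.8033) = +0.546546 -1.165091 +0.232844 = -0.385702
|D^3_{1,-1}|² = |d^3_{1,-1}(β)|² = (-0.385702)² = 0.148766 (the z-rotation phases have unit modulus)

P=0.1488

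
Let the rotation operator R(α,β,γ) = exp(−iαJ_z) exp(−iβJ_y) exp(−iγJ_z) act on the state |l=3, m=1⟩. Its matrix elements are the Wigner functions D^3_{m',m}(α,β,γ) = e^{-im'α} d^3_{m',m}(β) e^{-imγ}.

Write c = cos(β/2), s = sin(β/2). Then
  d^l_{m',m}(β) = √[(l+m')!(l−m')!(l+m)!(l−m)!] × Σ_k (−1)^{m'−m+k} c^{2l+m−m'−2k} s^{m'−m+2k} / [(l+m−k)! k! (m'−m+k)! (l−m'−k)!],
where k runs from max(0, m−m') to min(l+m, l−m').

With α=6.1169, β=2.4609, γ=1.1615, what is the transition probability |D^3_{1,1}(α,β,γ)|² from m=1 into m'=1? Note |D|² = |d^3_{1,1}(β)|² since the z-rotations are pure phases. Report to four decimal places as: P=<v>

P=0.1945

D^3_{1,1}(6.1169,2.4609,1.1615) = e^{-i·1·6.1169}·d^3_{1,1}(2.4609)·e^{-i·1·1.1615}. Compute d first:
c=cos(2.4609/2)=0.333814, s=sin(2.4609/2)=0.942639; N=√[24·2·24·2]=48.000000
Admissible k: 0..2 (factorial args all ≥0)
  k=0: (−1)^0·48.0000/(48)·0.3338^6·0.9426^0 = +0.001384
  k=1: (−1)^1·48.0000/(6)·0.3338^4·0.9426^2 = -0.088267
  k=2: (−1)^2·48.0000/(8)·0.3338^2·0.9426^4 = +0.527887
d^3_{1,1}(2.4609) = +0.001384 -0.088267 +0.527887 = +0.441004
|D^3_{1,1}|² = |d^3_{1,1}(β)|² = (+0.441004)² = 0.194485 (the z-rotation phases have unit modulus)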